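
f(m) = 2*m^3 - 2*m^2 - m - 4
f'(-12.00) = 911.00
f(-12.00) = -3736.00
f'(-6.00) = 239.00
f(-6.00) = -502.00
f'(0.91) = 0.33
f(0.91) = -5.06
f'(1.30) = 3.94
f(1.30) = -4.29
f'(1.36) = 4.66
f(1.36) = -4.03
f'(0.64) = -1.10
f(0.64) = -4.93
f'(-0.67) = 4.37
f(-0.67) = -4.83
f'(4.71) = 113.26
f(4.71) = 155.90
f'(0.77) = -0.52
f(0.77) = -5.04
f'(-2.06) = 32.70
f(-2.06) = -27.91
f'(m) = 6*m^2 - 4*m - 1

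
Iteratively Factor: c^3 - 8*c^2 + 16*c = (c - 4)*(c^2 - 4*c) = (c - 4)^2*(c)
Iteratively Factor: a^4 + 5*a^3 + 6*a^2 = (a + 2)*(a^3 + 3*a^2) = a*(a + 2)*(a^2 + 3*a) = a^2*(a + 2)*(a + 3)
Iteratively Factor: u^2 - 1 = (u - 1)*(u + 1)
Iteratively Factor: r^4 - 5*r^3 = (r)*(r^3 - 5*r^2) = r^2*(r^2 - 5*r) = r^2*(r - 5)*(r)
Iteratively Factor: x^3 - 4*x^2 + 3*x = (x - 1)*(x^2 - 3*x) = x*(x - 1)*(x - 3)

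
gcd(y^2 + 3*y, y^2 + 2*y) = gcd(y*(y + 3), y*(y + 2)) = y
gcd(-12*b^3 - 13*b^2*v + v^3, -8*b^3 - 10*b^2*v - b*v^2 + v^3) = -4*b^2 - 3*b*v + v^2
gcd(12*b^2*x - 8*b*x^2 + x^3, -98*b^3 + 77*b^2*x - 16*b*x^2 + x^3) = -2*b + x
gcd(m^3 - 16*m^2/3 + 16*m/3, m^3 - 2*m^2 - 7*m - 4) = m - 4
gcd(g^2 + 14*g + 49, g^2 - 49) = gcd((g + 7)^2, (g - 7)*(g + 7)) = g + 7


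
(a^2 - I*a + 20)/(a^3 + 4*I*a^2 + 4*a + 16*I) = (a - 5*I)/(a^2 + 4)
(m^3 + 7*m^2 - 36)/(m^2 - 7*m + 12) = (m^3 + 7*m^2 - 36)/(m^2 - 7*m + 12)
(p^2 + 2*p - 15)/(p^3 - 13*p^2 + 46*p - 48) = (p + 5)/(p^2 - 10*p + 16)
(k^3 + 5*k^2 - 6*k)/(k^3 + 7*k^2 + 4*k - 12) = k/(k + 2)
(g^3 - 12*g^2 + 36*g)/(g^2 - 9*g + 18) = g*(g - 6)/(g - 3)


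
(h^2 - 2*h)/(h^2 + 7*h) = (h - 2)/(h + 7)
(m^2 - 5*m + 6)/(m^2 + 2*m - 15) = (m - 2)/(m + 5)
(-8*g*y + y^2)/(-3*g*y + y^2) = (8*g - y)/(3*g - y)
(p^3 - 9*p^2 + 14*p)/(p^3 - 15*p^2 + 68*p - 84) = p/(p - 6)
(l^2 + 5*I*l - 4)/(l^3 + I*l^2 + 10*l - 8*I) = (l + I)/(l^2 - 3*I*l - 2)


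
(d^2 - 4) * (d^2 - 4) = d^4 - 8*d^2 + 16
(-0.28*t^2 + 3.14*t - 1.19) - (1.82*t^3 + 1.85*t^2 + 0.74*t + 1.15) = -1.82*t^3 - 2.13*t^2 + 2.4*t - 2.34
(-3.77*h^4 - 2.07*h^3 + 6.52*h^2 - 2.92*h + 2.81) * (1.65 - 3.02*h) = 11.3854*h^5 + 0.0308999999999999*h^4 - 23.1059*h^3 + 19.5764*h^2 - 13.3042*h + 4.6365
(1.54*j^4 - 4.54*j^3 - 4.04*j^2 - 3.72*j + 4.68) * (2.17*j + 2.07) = 3.3418*j^5 - 6.664*j^4 - 18.1646*j^3 - 16.4352*j^2 + 2.4552*j + 9.6876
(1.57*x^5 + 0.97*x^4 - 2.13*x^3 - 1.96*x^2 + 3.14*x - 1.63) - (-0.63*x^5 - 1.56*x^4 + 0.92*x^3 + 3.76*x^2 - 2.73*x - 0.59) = 2.2*x^5 + 2.53*x^4 - 3.05*x^3 - 5.72*x^2 + 5.87*x - 1.04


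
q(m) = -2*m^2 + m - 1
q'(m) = 1 - 4*m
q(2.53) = -11.27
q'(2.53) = -9.12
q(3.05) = -16.56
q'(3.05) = -11.20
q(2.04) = -7.28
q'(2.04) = -7.16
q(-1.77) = -9.04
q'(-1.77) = 8.08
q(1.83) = -5.87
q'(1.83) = -6.32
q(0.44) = -0.95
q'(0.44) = -0.76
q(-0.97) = -3.85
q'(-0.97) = 4.88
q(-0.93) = -3.66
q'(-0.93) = 4.72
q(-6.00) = -79.00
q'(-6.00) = 25.00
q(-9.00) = -172.00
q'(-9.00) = 37.00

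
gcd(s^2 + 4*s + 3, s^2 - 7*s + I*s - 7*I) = 1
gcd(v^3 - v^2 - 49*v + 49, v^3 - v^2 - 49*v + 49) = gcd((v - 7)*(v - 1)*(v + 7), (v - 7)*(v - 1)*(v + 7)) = v^3 - v^2 - 49*v + 49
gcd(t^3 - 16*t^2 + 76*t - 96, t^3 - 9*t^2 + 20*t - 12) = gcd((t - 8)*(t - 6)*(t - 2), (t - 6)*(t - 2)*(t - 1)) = t^2 - 8*t + 12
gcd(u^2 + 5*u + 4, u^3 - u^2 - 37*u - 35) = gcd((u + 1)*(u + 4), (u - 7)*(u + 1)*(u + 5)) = u + 1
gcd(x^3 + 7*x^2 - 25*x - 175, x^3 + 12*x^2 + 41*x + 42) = x + 7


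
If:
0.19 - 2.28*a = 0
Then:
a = 0.08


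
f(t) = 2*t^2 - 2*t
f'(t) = 4*t - 2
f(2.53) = 7.74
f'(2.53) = 8.12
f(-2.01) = 12.10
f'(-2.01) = -10.04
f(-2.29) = 15.07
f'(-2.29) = -11.16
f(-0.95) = 3.70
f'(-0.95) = -5.80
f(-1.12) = 4.75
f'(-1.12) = -6.48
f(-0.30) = 0.78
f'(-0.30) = -3.20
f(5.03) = 40.54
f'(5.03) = 18.12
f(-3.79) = 36.31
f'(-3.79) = -17.16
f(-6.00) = 84.00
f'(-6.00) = -26.00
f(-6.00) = 84.00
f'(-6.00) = -26.00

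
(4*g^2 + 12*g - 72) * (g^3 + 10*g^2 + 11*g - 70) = 4*g^5 + 52*g^4 + 92*g^3 - 868*g^2 - 1632*g + 5040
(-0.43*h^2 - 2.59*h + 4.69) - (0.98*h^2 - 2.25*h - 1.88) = -1.41*h^2 - 0.34*h + 6.57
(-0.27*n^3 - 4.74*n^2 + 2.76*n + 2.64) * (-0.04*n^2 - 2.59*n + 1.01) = 0.0108*n^5 + 0.8889*n^4 + 11.8935*n^3 - 12.0414*n^2 - 4.05*n + 2.6664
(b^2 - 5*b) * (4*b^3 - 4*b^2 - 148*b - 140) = 4*b^5 - 24*b^4 - 128*b^3 + 600*b^2 + 700*b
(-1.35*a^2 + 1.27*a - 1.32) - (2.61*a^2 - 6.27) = -3.96*a^2 + 1.27*a + 4.95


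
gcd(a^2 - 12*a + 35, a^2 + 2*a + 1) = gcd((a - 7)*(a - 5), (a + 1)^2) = 1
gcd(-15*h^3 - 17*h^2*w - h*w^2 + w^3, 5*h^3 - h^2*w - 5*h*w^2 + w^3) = -5*h^2 - 4*h*w + w^2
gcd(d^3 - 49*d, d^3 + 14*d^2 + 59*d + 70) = d + 7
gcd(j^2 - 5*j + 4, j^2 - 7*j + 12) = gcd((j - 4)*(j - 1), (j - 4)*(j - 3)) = j - 4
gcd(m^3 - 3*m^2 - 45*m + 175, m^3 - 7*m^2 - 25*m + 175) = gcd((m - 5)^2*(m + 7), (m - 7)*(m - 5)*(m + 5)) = m - 5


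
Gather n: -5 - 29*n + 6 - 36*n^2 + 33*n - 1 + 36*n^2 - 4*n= 0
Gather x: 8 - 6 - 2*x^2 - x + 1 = -2*x^2 - x + 3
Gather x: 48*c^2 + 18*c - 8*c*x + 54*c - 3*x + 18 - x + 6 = 48*c^2 + 72*c + x*(-8*c - 4) + 24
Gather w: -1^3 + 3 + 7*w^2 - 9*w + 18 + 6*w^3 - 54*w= 6*w^3 + 7*w^2 - 63*w + 20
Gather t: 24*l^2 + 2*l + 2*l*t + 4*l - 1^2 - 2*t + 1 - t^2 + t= 24*l^2 + 6*l - t^2 + t*(2*l - 1)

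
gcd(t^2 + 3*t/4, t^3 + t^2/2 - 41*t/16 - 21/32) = 1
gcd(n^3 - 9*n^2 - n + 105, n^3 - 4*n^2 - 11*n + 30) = n^2 - 2*n - 15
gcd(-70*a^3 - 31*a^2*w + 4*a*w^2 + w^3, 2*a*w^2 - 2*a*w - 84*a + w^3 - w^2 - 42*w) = 2*a + w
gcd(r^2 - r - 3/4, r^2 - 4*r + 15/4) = r - 3/2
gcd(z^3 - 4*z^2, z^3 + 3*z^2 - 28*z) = z^2 - 4*z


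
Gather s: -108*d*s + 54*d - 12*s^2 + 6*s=54*d - 12*s^2 + s*(6 - 108*d)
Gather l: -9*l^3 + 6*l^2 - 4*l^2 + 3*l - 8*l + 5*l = -9*l^3 + 2*l^2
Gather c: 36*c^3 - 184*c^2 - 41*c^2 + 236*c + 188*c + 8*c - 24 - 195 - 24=36*c^3 - 225*c^2 + 432*c - 243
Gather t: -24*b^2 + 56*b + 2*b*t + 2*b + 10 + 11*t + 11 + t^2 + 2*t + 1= -24*b^2 + 58*b + t^2 + t*(2*b + 13) + 22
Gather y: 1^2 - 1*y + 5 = 6 - y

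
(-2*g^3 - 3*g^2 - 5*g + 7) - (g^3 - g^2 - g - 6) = -3*g^3 - 2*g^2 - 4*g + 13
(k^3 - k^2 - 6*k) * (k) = k^4 - k^3 - 6*k^2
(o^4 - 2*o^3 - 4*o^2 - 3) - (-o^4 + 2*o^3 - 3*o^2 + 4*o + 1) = 2*o^4 - 4*o^3 - o^2 - 4*o - 4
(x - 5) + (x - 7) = 2*x - 12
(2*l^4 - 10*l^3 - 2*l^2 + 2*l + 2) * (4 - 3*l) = -6*l^5 + 38*l^4 - 34*l^3 - 14*l^2 + 2*l + 8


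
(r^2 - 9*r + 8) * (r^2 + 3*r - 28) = r^4 - 6*r^3 - 47*r^2 + 276*r - 224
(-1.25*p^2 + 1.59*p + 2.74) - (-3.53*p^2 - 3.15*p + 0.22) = 2.28*p^2 + 4.74*p + 2.52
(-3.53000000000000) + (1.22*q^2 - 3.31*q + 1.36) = 1.22*q^2 - 3.31*q - 2.17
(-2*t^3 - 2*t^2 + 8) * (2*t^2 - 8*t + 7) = -4*t^5 + 12*t^4 + 2*t^3 + 2*t^2 - 64*t + 56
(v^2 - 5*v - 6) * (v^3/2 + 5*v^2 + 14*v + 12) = v^5/2 + 5*v^4/2 - 14*v^3 - 88*v^2 - 144*v - 72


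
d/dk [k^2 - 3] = 2*k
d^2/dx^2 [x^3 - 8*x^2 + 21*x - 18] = 6*x - 16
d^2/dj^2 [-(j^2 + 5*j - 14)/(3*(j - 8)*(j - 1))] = 4*(-7*j^3 + 33*j^2 - 129*j + 299)/(3*(j^6 - 27*j^5 + 267*j^4 - 1161*j^3 + 2136*j^2 - 1728*j + 512))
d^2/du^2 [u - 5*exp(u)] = -5*exp(u)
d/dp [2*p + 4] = 2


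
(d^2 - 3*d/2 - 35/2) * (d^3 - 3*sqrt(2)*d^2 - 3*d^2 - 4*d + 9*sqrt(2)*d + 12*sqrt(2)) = d^5 - 9*d^4/2 - 3*sqrt(2)*d^4 - 17*d^3 + 27*sqrt(2)*d^3/2 + 117*d^2/2 + 51*sqrt(2)*d^2 - 351*sqrt(2)*d/2 + 70*d - 210*sqrt(2)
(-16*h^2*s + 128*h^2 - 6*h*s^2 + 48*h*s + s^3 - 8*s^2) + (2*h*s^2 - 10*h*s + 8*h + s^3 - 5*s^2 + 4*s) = -16*h^2*s + 128*h^2 - 4*h*s^2 + 38*h*s + 8*h + 2*s^3 - 13*s^2 + 4*s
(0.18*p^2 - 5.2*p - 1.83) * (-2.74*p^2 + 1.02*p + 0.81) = -0.4932*p^4 + 14.4316*p^3 - 0.143999999999999*p^2 - 6.0786*p - 1.4823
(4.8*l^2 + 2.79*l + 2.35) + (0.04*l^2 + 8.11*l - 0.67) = 4.84*l^2 + 10.9*l + 1.68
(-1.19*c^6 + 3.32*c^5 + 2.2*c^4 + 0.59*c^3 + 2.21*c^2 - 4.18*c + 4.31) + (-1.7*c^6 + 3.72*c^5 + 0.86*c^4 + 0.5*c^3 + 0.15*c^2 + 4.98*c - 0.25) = -2.89*c^6 + 7.04*c^5 + 3.06*c^4 + 1.09*c^3 + 2.36*c^2 + 0.800000000000001*c + 4.06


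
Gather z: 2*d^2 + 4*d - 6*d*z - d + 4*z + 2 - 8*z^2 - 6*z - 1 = 2*d^2 + 3*d - 8*z^2 + z*(-6*d - 2) + 1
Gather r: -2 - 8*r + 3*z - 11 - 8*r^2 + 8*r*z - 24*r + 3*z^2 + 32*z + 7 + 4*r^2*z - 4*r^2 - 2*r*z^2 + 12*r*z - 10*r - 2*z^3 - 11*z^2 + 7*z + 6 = r^2*(4*z - 12) + r*(-2*z^2 + 20*z - 42) - 2*z^3 - 8*z^2 + 42*z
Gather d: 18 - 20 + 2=0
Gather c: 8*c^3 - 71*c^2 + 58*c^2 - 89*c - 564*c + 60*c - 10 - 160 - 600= 8*c^3 - 13*c^2 - 593*c - 770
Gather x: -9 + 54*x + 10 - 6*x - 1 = 48*x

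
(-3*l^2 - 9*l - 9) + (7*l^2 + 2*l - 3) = 4*l^2 - 7*l - 12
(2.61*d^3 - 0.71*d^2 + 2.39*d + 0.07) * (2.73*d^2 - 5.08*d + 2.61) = 7.1253*d^5 - 15.1971*d^4 + 16.9436*d^3 - 13.8032*d^2 + 5.8823*d + 0.1827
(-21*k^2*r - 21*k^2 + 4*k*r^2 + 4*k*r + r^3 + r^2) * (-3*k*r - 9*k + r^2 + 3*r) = 63*k^3*r^2 + 252*k^3*r + 189*k^3 - 33*k^2*r^3 - 132*k^2*r^2 - 99*k^2*r + k*r^4 + 4*k*r^3 + 3*k*r^2 + r^5 + 4*r^4 + 3*r^3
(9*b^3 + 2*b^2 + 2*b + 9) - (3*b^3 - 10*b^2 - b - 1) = 6*b^3 + 12*b^2 + 3*b + 10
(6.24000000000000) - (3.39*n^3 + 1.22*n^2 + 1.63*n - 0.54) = -3.39*n^3 - 1.22*n^2 - 1.63*n + 6.78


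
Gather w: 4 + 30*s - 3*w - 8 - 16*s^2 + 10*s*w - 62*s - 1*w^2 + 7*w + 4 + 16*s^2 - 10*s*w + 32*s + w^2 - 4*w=0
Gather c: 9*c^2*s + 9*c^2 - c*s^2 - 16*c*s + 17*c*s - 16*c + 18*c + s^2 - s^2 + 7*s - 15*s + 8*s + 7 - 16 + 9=c^2*(9*s + 9) + c*(-s^2 + s + 2)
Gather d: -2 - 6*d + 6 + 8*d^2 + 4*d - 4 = 8*d^2 - 2*d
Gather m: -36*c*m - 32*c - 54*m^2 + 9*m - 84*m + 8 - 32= -32*c - 54*m^2 + m*(-36*c - 75) - 24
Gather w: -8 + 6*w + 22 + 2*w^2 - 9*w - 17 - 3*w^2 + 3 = -w^2 - 3*w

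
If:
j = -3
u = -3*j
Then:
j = -3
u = 9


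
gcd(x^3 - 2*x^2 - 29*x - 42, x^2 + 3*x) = x + 3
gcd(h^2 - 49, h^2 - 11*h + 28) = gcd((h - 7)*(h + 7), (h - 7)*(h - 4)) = h - 7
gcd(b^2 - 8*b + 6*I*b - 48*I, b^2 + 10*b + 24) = 1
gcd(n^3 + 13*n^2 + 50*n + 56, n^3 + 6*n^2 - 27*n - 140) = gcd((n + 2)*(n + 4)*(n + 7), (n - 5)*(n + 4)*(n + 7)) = n^2 + 11*n + 28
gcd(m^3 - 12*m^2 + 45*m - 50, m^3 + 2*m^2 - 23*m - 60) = m - 5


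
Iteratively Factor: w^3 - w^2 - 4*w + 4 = (w - 2)*(w^2 + w - 2) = (w - 2)*(w + 2)*(w - 1)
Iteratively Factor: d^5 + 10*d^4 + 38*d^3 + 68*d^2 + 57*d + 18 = (d + 3)*(d^4 + 7*d^3 + 17*d^2 + 17*d + 6) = (d + 1)*(d + 3)*(d^3 + 6*d^2 + 11*d + 6) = (d + 1)^2*(d + 3)*(d^2 + 5*d + 6) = (d + 1)^2*(d + 3)^2*(d + 2)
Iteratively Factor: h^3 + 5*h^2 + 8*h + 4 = (h + 2)*(h^2 + 3*h + 2) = (h + 2)^2*(h + 1)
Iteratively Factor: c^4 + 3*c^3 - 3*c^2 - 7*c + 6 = (c - 1)*(c^3 + 4*c^2 + c - 6) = (c - 1)*(c + 2)*(c^2 + 2*c - 3) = (c - 1)*(c + 2)*(c + 3)*(c - 1)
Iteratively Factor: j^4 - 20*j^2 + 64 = (j + 2)*(j^3 - 2*j^2 - 16*j + 32) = (j - 4)*(j + 2)*(j^2 + 2*j - 8) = (j - 4)*(j + 2)*(j + 4)*(j - 2)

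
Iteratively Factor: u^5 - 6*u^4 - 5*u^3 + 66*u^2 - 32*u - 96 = (u - 4)*(u^4 - 2*u^3 - 13*u^2 + 14*u + 24) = (u - 4)*(u + 1)*(u^3 - 3*u^2 - 10*u + 24) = (u - 4)*(u + 1)*(u + 3)*(u^2 - 6*u + 8) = (u - 4)*(u - 2)*(u + 1)*(u + 3)*(u - 4)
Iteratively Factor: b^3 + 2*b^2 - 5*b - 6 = (b + 3)*(b^2 - b - 2) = (b - 2)*(b + 3)*(b + 1)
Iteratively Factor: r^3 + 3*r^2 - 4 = (r + 2)*(r^2 + r - 2) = (r - 1)*(r + 2)*(r + 2)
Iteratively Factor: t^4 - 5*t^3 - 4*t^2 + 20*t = (t - 5)*(t^3 - 4*t) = (t - 5)*(t - 2)*(t^2 + 2*t) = t*(t - 5)*(t - 2)*(t + 2)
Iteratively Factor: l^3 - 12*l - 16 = (l + 2)*(l^2 - 2*l - 8) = (l - 4)*(l + 2)*(l + 2)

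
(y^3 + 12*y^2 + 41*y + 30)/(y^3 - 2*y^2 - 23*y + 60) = (y^2 + 7*y + 6)/(y^2 - 7*y + 12)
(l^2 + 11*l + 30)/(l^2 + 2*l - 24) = (l + 5)/(l - 4)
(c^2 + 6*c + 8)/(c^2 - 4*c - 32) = (c + 2)/(c - 8)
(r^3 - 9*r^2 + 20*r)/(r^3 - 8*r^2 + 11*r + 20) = r/(r + 1)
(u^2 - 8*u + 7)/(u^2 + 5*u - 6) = (u - 7)/(u + 6)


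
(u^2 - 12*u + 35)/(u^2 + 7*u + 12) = (u^2 - 12*u + 35)/(u^2 + 7*u + 12)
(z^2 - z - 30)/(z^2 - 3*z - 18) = (z + 5)/(z + 3)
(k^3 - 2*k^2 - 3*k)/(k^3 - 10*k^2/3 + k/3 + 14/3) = 3*k*(k - 3)/(3*k^2 - 13*k + 14)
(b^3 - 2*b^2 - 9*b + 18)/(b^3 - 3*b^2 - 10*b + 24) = (b - 3)/(b - 4)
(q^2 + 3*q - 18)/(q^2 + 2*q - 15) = (q + 6)/(q + 5)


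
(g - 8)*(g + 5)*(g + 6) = g^3 + 3*g^2 - 58*g - 240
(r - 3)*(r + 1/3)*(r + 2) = r^3 - 2*r^2/3 - 19*r/3 - 2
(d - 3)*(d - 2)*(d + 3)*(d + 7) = d^4 + 5*d^3 - 23*d^2 - 45*d + 126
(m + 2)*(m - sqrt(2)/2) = m^2 - sqrt(2)*m/2 + 2*m - sqrt(2)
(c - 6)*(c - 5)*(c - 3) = c^3 - 14*c^2 + 63*c - 90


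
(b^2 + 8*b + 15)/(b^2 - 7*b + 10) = (b^2 + 8*b + 15)/(b^2 - 7*b + 10)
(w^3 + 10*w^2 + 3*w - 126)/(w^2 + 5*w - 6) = (w^2 + 4*w - 21)/(w - 1)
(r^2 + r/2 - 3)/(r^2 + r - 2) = (r - 3/2)/(r - 1)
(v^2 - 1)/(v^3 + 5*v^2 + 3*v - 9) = (v + 1)/(v^2 + 6*v + 9)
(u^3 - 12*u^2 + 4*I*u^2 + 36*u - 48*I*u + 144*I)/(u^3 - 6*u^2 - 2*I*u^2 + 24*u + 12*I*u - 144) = (u - 6)/(u - 6*I)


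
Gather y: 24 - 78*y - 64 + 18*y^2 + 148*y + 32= 18*y^2 + 70*y - 8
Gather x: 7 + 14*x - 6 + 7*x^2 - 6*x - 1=7*x^2 + 8*x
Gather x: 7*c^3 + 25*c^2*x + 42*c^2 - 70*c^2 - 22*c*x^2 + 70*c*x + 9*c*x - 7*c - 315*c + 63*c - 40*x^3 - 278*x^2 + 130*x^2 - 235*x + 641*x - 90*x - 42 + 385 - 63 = 7*c^3 - 28*c^2 - 259*c - 40*x^3 + x^2*(-22*c - 148) + x*(25*c^2 + 79*c + 316) + 280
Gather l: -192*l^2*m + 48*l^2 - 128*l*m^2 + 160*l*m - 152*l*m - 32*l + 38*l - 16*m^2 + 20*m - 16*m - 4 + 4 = l^2*(48 - 192*m) + l*(-128*m^2 + 8*m + 6) - 16*m^2 + 4*m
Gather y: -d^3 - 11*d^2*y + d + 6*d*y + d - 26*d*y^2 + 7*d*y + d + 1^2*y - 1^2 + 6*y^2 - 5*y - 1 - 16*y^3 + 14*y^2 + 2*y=-d^3 + 3*d - 16*y^3 + y^2*(20 - 26*d) + y*(-11*d^2 + 13*d - 2) - 2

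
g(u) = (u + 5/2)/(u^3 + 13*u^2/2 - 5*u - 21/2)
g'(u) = (u + 5/2)*(-3*u^2 - 13*u + 5)/(u^3 + 13*u^2/2 - 5*u - 21/2)^2 + 1/(u^3 + 13*u^2/2 - 5*u - 21/2)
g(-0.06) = -0.24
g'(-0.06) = 0.04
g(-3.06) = -0.02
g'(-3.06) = 0.02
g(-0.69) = -0.42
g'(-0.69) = 1.00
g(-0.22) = -0.25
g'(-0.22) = 0.10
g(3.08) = 0.09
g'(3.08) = -0.07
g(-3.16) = -0.02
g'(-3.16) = 0.02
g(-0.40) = -0.28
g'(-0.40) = 0.23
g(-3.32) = -0.02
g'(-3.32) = 0.02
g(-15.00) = 0.01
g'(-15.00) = 0.00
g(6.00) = 0.02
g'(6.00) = -0.00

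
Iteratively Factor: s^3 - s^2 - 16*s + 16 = (s + 4)*(s^2 - 5*s + 4) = (s - 1)*(s + 4)*(s - 4)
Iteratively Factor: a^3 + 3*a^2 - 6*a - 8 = (a + 4)*(a^2 - a - 2) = (a - 2)*(a + 4)*(a + 1)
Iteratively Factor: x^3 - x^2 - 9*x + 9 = (x - 1)*(x^2 - 9) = (x - 1)*(x + 3)*(x - 3)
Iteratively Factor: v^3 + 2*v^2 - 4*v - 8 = (v + 2)*(v^2 - 4) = (v + 2)^2*(v - 2)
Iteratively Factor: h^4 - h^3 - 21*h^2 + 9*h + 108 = (h + 3)*(h^3 - 4*h^2 - 9*h + 36) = (h - 4)*(h + 3)*(h^2 - 9) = (h - 4)*(h - 3)*(h + 3)*(h + 3)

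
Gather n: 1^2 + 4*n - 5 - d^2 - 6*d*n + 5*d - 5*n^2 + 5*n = -d^2 + 5*d - 5*n^2 + n*(9 - 6*d) - 4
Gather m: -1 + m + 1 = m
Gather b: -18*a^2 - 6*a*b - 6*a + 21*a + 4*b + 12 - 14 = -18*a^2 + 15*a + b*(4 - 6*a) - 2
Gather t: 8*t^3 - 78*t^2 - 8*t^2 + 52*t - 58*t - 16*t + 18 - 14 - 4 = 8*t^3 - 86*t^2 - 22*t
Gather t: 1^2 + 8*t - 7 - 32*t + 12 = 6 - 24*t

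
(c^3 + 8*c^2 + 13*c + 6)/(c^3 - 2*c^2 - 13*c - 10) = (c^2 + 7*c + 6)/(c^2 - 3*c - 10)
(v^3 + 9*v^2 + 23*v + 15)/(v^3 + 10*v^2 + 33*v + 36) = (v^2 + 6*v + 5)/(v^2 + 7*v + 12)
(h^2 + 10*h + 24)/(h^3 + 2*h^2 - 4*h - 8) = (h^2 + 10*h + 24)/(h^3 + 2*h^2 - 4*h - 8)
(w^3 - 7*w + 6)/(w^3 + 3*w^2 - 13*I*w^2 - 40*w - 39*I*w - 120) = (w^2 - 3*w + 2)/(w^2 - 13*I*w - 40)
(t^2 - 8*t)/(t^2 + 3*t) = (t - 8)/(t + 3)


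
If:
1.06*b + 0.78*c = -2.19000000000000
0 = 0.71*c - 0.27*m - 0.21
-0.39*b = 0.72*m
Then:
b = -2.69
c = 0.85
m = 1.46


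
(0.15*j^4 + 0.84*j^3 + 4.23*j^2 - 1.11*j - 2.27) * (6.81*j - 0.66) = 1.0215*j^5 + 5.6214*j^4 + 28.2519*j^3 - 10.3509*j^2 - 14.7261*j + 1.4982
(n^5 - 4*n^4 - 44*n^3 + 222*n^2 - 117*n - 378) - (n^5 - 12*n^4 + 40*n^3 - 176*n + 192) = 8*n^4 - 84*n^3 + 222*n^2 + 59*n - 570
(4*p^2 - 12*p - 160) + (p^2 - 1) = 5*p^2 - 12*p - 161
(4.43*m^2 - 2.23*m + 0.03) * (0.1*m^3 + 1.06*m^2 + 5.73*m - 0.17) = 0.443*m^5 + 4.4728*m^4 + 23.0231*m^3 - 13.4992*m^2 + 0.551*m - 0.0051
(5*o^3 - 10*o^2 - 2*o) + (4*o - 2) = 5*o^3 - 10*o^2 + 2*o - 2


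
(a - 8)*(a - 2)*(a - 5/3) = a^3 - 35*a^2/3 + 98*a/3 - 80/3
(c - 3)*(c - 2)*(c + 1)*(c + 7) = c^4 + 3*c^3 - 27*c^2 + 13*c + 42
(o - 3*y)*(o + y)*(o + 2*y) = o^3 - 7*o*y^2 - 6*y^3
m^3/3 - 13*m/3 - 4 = (m/3 + 1)*(m - 4)*(m + 1)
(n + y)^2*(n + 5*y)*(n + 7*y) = n^4 + 14*n^3*y + 60*n^2*y^2 + 82*n*y^3 + 35*y^4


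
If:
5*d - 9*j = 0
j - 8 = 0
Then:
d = 72/5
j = 8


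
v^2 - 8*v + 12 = (v - 6)*(v - 2)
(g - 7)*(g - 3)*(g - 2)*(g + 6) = g^4 - 6*g^3 - 31*g^2 + 204*g - 252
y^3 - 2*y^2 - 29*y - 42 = (y - 7)*(y + 2)*(y + 3)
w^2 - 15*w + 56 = (w - 8)*(w - 7)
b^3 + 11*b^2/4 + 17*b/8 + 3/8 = (b + 1/4)*(b + 1)*(b + 3/2)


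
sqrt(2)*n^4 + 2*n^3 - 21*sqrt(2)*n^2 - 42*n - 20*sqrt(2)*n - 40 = (n - 5)*(n + 4)*(n + sqrt(2))*(sqrt(2)*n + sqrt(2))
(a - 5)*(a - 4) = a^2 - 9*a + 20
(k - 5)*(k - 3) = k^2 - 8*k + 15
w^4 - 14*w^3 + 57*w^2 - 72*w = w*(w - 8)*(w - 3)^2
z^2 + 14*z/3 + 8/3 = (z + 2/3)*(z + 4)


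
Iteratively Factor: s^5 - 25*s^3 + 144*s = (s)*(s^4 - 25*s^2 + 144) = s*(s + 4)*(s^3 - 4*s^2 - 9*s + 36) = s*(s + 3)*(s + 4)*(s^2 - 7*s + 12) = s*(s - 4)*(s + 3)*(s + 4)*(s - 3)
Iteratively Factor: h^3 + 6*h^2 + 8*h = (h)*(h^2 + 6*h + 8) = h*(h + 2)*(h + 4)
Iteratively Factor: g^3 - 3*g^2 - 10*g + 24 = (g - 2)*(g^2 - g - 12) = (g - 2)*(g + 3)*(g - 4)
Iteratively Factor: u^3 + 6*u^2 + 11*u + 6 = (u + 1)*(u^2 + 5*u + 6) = (u + 1)*(u + 3)*(u + 2)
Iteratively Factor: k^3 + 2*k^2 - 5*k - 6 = (k - 2)*(k^2 + 4*k + 3) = (k - 2)*(k + 3)*(k + 1)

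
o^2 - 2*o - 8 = (o - 4)*(o + 2)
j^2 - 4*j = j*(j - 4)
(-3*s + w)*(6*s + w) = -18*s^2 + 3*s*w + w^2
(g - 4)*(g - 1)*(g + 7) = g^3 + 2*g^2 - 31*g + 28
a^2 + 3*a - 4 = (a - 1)*(a + 4)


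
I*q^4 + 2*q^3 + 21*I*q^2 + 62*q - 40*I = (q - 4*I)*(q - 2*I)*(q + 5*I)*(I*q + 1)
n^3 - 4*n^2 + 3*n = n*(n - 3)*(n - 1)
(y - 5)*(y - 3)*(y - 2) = y^3 - 10*y^2 + 31*y - 30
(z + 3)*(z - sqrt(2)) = z^2 - sqrt(2)*z + 3*z - 3*sqrt(2)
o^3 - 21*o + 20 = (o - 4)*(o - 1)*(o + 5)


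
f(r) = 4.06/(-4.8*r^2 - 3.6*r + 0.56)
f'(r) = 4.06*(9.6*r + 3.6)/(-4.8*r^2 - 3.6*r + 0.56)^2 = (38.976*r + 14.616)/(4.8*r^2 + 3.6*r - 0.56)^2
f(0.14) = -106.62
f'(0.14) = 13842.38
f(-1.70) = -0.56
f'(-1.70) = -1.00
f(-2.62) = -0.18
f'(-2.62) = -0.17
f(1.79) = -0.19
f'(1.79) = 0.19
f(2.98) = -0.08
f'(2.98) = 0.05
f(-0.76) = 7.76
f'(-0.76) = -54.75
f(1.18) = -0.39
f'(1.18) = 0.56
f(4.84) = -0.03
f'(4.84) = 0.01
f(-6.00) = -0.03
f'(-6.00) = -0.01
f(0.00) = 7.25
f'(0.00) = 46.61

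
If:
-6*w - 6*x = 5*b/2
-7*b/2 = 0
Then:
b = 0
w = -x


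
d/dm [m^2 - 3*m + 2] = 2*m - 3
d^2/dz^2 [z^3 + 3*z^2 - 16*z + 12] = 6*z + 6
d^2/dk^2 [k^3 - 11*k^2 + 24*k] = 6*k - 22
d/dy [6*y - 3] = 6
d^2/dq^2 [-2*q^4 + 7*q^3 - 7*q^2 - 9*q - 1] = -24*q^2 + 42*q - 14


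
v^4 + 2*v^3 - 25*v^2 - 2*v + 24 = (v - 4)*(v - 1)*(v + 1)*(v + 6)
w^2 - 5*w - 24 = (w - 8)*(w + 3)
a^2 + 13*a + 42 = (a + 6)*(a + 7)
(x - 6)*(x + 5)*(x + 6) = x^3 + 5*x^2 - 36*x - 180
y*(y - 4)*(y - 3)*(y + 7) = y^4 - 37*y^2 + 84*y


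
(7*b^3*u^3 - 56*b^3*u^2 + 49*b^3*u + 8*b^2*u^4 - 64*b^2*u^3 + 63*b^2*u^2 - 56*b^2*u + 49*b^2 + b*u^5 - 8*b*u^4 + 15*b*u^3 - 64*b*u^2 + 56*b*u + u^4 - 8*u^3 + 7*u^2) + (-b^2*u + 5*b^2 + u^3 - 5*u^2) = 7*b^3*u^3 - 56*b^3*u^2 + 49*b^3*u + 8*b^2*u^4 - 64*b^2*u^3 + 63*b^2*u^2 - 57*b^2*u + 54*b^2 + b*u^5 - 8*b*u^4 + 15*b*u^3 - 64*b*u^2 + 56*b*u + u^4 - 7*u^3 + 2*u^2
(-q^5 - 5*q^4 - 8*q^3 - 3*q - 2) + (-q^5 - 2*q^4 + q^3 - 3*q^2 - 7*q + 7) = -2*q^5 - 7*q^4 - 7*q^3 - 3*q^2 - 10*q + 5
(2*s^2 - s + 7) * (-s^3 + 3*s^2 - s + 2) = -2*s^5 + 7*s^4 - 12*s^3 + 26*s^2 - 9*s + 14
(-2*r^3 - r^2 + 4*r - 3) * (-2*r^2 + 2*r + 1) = 4*r^5 - 2*r^4 - 12*r^3 + 13*r^2 - 2*r - 3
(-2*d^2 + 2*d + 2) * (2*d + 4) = -4*d^3 - 4*d^2 + 12*d + 8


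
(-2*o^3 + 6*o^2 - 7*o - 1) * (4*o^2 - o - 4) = -8*o^5 + 26*o^4 - 26*o^3 - 21*o^2 + 29*o + 4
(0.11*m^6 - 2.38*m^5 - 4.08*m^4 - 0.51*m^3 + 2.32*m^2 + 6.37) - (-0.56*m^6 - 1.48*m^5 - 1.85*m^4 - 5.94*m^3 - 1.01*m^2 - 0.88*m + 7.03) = 0.67*m^6 - 0.9*m^5 - 2.23*m^4 + 5.43*m^3 + 3.33*m^2 + 0.88*m - 0.66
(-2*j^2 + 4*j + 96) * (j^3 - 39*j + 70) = -2*j^5 + 4*j^4 + 174*j^3 - 296*j^2 - 3464*j + 6720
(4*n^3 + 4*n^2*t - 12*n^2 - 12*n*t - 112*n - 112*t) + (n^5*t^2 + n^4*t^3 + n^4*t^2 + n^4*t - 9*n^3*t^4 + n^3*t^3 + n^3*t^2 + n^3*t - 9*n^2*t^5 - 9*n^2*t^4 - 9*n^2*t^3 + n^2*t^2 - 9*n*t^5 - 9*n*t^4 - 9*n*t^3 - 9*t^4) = n^5*t^2 + n^4*t^3 + n^4*t^2 + n^4*t - 9*n^3*t^4 + n^3*t^3 + n^3*t^2 + n^3*t + 4*n^3 - 9*n^2*t^5 - 9*n^2*t^4 - 9*n^2*t^3 + n^2*t^2 + 4*n^2*t - 12*n^2 - 9*n*t^5 - 9*n*t^4 - 9*n*t^3 - 12*n*t - 112*n - 9*t^4 - 112*t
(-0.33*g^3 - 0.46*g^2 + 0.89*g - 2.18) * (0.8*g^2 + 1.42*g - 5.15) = -0.264*g^5 - 0.8366*g^4 + 1.7583*g^3 + 1.8888*g^2 - 7.6791*g + 11.227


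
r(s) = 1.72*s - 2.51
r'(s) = 1.72000000000000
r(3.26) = 3.10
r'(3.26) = 1.72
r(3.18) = 2.96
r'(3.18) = 1.72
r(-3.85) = -9.13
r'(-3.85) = 1.72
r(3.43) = 3.39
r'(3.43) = 1.72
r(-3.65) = -8.79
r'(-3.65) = 1.72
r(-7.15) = -14.81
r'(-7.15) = 1.72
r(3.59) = 3.66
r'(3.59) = 1.72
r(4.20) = 4.71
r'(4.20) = 1.72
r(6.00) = 7.81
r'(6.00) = 1.72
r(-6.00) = -12.83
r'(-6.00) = 1.72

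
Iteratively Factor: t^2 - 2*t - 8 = (t + 2)*(t - 4)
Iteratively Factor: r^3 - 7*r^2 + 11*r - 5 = (r - 1)*(r^2 - 6*r + 5) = (r - 1)^2*(r - 5)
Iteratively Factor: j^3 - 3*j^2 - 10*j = (j - 5)*(j^2 + 2*j) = (j - 5)*(j + 2)*(j)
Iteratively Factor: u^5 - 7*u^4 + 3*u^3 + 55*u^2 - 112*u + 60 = (u - 5)*(u^4 - 2*u^3 - 7*u^2 + 20*u - 12) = (u - 5)*(u - 1)*(u^3 - u^2 - 8*u + 12) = (u - 5)*(u - 2)*(u - 1)*(u^2 + u - 6) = (u - 5)*(u - 2)^2*(u - 1)*(u + 3)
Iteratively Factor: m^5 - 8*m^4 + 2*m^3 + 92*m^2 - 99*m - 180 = (m - 4)*(m^4 - 4*m^3 - 14*m^2 + 36*m + 45) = (m - 4)*(m + 3)*(m^3 - 7*m^2 + 7*m + 15) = (m - 4)*(m + 1)*(m + 3)*(m^2 - 8*m + 15) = (m - 5)*(m - 4)*(m + 1)*(m + 3)*(m - 3)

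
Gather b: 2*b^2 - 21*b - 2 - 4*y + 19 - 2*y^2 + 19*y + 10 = 2*b^2 - 21*b - 2*y^2 + 15*y + 27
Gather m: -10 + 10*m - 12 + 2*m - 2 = 12*m - 24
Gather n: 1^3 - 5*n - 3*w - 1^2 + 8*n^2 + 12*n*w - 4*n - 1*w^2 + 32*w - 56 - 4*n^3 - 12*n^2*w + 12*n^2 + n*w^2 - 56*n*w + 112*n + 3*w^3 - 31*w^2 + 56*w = -4*n^3 + n^2*(20 - 12*w) + n*(w^2 - 44*w + 103) + 3*w^3 - 32*w^2 + 85*w - 56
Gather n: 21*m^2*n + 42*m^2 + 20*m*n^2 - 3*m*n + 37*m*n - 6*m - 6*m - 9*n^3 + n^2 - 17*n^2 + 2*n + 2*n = 42*m^2 - 12*m - 9*n^3 + n^2*(20*m - 16) + n*(21*m^2 + 34*m + 4)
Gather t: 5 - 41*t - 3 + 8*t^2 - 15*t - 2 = 8*t^2 - 56*t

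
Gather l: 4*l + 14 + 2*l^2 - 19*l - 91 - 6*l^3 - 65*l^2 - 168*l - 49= -6*l^3 - 63*l^2 - 183*l - 126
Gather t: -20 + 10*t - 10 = 10*t - 30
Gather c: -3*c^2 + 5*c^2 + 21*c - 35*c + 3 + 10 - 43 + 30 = 2*c^2 - 14*c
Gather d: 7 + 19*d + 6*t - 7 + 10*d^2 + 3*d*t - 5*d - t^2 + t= 10*d^2 + d*(3*t + 14) - t^2 + 7*t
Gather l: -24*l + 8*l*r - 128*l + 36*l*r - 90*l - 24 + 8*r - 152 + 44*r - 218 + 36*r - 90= l*(44*r - 242) + 88*r - 484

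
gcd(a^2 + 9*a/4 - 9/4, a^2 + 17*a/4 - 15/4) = a - 3/4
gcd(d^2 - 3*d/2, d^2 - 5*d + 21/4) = d - 3/2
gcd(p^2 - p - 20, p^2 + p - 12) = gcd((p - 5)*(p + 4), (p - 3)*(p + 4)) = p + 4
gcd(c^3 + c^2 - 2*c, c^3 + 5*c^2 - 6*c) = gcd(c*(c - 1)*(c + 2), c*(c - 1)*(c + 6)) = c^2 - c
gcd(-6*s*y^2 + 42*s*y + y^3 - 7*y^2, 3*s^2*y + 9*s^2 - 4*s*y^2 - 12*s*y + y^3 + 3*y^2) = 1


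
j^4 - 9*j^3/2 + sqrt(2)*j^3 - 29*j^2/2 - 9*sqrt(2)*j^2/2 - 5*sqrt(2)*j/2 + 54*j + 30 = (j - 5)*(j + 1/2)*(j - 2*sqrt(2))*(j + 3*sqrt(2))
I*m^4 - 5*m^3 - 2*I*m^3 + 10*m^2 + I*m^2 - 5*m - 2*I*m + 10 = (m - 2)*(m + I)*(m + 5*I)*(I*m + 1)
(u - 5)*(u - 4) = u^2 - 9*u + 20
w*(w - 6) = w^2 - 6*w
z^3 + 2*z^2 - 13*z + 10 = (z - 2)*(z - 1)*(z + 5)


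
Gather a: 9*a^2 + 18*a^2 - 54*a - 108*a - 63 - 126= 27*a^2 - 162*a - 189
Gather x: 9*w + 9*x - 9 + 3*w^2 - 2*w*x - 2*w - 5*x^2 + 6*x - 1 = 3*w^2 + 7*w - 5*x^2 + x*(15 - 2*w) - 10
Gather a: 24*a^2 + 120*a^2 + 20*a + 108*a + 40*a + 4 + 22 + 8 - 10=144*a^2 + 168*a + 24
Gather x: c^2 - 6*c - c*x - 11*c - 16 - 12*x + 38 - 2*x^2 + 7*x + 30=c^2 - 17*c - 2*x^2 + x*(-c - 5) + 52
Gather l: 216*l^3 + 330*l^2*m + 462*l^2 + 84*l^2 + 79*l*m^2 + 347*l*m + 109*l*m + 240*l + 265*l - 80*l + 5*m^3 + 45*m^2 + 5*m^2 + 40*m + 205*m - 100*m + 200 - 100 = 216*l^3 + l^2*(330*m + 546) + l*(79*m^2 + 456*m + 425) + 5*m^3 + 50*m^2 + 145*m + 100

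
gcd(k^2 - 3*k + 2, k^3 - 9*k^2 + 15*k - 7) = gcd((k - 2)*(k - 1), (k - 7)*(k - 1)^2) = k - 1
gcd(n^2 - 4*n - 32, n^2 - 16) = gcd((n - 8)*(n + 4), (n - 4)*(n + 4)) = n + 4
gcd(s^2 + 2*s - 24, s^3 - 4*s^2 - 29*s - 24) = 1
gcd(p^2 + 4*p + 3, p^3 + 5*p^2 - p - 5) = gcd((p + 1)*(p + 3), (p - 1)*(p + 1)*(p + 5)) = p + 1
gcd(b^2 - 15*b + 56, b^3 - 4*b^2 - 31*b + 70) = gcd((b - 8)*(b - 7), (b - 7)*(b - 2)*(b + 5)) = b - 7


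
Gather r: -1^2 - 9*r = -9*r - 1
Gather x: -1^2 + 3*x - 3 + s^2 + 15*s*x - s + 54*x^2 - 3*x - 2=s^2 + 15*s*x - s + 54*x^2 - 6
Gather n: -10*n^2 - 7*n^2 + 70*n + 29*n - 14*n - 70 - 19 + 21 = -17*n^2 + 85*n - 68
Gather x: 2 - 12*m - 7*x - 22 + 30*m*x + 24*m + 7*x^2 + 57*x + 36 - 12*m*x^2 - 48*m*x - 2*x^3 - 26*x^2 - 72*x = 12*m - 2*x^3 + x^2*(-12*m - 19) + x*(-18*m - 22) + 16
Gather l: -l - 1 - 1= -l - 2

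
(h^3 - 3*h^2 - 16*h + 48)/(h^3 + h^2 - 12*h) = (h - 4)/h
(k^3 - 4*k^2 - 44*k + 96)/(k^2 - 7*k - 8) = (k^2 + 4*k - 12)/(k + 1)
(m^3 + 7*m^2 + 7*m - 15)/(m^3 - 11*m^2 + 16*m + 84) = (m^3 + 7*m^2 + 7*m - 15)/(m^3 - 11*m^2 + 16*m + 84)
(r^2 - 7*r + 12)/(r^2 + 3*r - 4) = (r^2 - 7*r + 12)/(r^2 + 3*r - 4)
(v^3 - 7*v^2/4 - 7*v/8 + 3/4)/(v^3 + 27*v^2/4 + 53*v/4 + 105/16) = 2*(2*v^2 - 5*v + 2)/(4*v^2 + 24*v + 35)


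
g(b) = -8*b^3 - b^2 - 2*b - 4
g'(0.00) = -2.00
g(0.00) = -4.00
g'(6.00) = -878.00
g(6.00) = -1780.00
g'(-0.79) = -15.40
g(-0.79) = 0.90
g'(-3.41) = -274.25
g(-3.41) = 308.41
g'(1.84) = -86.93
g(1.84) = -60.90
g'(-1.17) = -32.51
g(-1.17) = 9.78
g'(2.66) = -177.13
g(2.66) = -166.96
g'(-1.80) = -76.16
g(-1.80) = 43.02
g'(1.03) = -29.52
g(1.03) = -15.86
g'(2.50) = -157.00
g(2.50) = -140.25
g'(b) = -24*b^2 - 2*b - 2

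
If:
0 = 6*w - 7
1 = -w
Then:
No Solution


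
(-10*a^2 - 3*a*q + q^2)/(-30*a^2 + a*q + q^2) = (2*a + q)/(6*a + q)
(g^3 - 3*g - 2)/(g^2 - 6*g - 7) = (g^2 - g - 2)/(g - 7)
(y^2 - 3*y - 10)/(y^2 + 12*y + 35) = (y^2 - 3*y - 10)/(y^2 + 12*y + 35)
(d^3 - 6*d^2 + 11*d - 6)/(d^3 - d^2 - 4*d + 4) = (d - 3)/(d + 2)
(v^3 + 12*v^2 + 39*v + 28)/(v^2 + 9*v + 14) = (v^2 + 5*v + 4)/(v + 2)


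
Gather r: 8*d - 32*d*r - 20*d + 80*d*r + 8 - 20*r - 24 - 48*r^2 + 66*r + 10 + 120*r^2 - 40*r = -12*d + 72*r^2 + r*(48*d + 6) - 6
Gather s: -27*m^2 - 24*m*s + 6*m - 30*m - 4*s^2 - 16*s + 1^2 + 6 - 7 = -27*m^2 - 24*m - 4*s^2 + s*(-24*m - 16)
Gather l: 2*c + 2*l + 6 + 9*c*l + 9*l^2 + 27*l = 2*c + 9*l^2 + l*(9*c + 29) + 6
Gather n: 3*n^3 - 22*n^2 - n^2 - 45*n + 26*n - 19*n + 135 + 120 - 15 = 3*n^3 - 23*n^2 - 38*n + 240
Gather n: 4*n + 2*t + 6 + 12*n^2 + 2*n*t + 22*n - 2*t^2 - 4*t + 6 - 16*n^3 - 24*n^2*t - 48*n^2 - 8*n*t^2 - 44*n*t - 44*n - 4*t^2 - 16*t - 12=-16*n^3 + n^2*(-24*t - 36) + n*(-8*t^2 - 42*t - 18) - 6*t^2 - 18*t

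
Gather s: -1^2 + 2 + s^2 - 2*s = s^2 - 2*s + 1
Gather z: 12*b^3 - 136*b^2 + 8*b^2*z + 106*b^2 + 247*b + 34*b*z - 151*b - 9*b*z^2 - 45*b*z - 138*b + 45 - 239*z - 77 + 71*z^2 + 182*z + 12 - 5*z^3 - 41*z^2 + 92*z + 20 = 12*b^3 - 30*b^2 - 42*b - 5*z^3 + z^2*(30 - 9*b) + z*(8*b^2 - 11*b + 35)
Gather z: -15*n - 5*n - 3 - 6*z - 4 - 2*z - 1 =-20*n - 8*z - 8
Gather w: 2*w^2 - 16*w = 2*w^2 - 16*w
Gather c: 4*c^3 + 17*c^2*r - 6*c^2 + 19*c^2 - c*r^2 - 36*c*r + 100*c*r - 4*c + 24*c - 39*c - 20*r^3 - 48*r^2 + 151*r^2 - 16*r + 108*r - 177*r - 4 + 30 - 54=4*c^3 + c^2*(17*r + 13) + c*(-r^2 + 64*r - 19) - 20*r^3 + 103*r^2 - 85*r - 28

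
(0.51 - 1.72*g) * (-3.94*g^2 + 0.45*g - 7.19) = 6.7768*g^3 - 2.7834*g^2 + 12.5963*g - 3.6669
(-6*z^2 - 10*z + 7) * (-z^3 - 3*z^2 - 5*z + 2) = 6*z^5 + 28*z^4 + 53*z^3 + 17*z^2 - 55*z + 14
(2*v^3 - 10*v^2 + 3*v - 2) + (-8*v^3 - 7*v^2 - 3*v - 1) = -6*v^3 - 17*v^2 - 3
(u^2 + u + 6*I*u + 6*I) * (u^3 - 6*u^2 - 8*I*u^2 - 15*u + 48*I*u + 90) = u^5 - 5*u^4 - 2*I*u^4 + 27*u^3 + 10*I*u^3 - 165*u^2 - 78*I*u^2 - 198*u + 450*I*u + 540*I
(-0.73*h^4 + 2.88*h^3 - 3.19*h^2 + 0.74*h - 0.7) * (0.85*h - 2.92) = -0.6205*h^5 + 4.5796*h^4 - 11.1211*h^3 + 9.9438*h^2 - 2.7558*h + 2.044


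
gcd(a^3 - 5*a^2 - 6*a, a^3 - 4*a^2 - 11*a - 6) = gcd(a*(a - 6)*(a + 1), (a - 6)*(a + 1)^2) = a^2 - 5*a - 6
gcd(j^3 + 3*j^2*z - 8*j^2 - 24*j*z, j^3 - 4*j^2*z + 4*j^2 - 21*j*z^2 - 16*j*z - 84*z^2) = j + 3*z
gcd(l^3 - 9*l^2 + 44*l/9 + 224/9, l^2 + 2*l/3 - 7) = l - 7/3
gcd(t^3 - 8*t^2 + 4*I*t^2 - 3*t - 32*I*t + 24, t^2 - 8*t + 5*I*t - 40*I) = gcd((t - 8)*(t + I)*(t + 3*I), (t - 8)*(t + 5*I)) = t - 8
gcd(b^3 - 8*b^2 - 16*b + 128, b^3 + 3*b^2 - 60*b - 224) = b^2 - 4*b - 32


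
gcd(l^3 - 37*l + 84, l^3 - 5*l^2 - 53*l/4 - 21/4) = 1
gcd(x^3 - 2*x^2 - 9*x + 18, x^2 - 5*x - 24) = x + 3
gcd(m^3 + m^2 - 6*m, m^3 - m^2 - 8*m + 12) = m^2 + m - 6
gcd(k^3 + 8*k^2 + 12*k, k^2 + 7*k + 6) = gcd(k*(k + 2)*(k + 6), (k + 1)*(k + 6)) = k + 6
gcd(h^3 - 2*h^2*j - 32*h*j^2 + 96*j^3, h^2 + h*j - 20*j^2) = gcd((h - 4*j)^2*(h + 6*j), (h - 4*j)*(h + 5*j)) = h - 4*j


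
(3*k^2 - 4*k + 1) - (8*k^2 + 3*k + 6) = -5*k^2 - 7*k - 5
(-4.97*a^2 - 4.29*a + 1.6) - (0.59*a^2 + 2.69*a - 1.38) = -5.56*a^2 - 6.98*a + 2.98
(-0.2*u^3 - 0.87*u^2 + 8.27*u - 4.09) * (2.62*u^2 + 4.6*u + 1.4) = -0.524*u^5 - 3.1994*u^4 + 17.3854*u^3 + 26.1082*u^2 - 7.236*u - 5.726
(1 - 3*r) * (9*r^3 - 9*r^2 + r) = -27*r^4 + 36*r^3 - 12*r^2 + r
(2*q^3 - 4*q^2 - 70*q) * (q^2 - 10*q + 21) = 2*q^5 - 24*q^4 + 12*q^3 + 616*q^2 - 1470*q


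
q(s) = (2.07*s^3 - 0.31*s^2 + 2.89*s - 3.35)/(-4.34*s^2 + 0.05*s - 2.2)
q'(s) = (8.68*s - 0.05)*(2.07*s^3 - 0.31*s^2 + 2.89*s - 3.35)/(-4.34*s^2 + 0.05*s - 2.2)^2 + (6.21*s^2 - 0.62*s + 2.89)/(-4.34*s^2 + 0.05*s - 2.2) = (-8.9838*s^4 + 0.207*s^3 - 1.1349*s^2 - 27.714*s - 6.1905)/(18.8356*s^4 - 0.434*s^3 + 19.0985*s^2 - 0.22*s + 4.84)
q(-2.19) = 1.42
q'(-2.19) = -0.30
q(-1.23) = 1.27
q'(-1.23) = 0.07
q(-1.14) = 1.28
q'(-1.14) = 0.14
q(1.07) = -0.27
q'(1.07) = -0.96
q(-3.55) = 1.93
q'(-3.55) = -0.42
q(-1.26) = 1.27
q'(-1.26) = 0.05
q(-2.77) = 1.62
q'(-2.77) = -0.37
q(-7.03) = 3.49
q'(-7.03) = -0.46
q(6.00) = -2.85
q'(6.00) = -0.47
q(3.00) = -1.42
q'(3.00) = -0.49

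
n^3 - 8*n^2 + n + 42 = (n - 7)*(n - 3)*(n + 2)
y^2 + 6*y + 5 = (y + 1)*(y + 5)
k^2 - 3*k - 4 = (k - 4)*(k + 1)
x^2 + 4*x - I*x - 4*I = (x + 4)*(x - I)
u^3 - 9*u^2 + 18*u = u*(u - 6)*(u - 3)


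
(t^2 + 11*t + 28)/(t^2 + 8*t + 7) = (t + 4)/(t + 1)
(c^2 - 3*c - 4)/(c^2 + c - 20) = (c + 1)/(c + 5)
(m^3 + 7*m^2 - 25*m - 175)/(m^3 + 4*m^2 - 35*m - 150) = (m^2 + 2*m - 35)/(m^2 - m - 30)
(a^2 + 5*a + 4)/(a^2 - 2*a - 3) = (a + 4)/(a - 3)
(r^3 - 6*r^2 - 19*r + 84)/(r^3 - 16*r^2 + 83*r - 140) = (r^2 + r - 12)/(r^2 - 9*r + 20)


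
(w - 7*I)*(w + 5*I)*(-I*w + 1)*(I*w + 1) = w^4 - 2*I*w^3 + 36*w^2 - 2*I*w + 35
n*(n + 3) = n^2 + 3*n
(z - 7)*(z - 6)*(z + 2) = z^3 - 11*z^2 + 16*z + 84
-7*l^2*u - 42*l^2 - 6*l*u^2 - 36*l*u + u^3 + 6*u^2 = (-7*l + u)*(l + u)*(u + 6)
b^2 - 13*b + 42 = (b - 7)*(b - 6)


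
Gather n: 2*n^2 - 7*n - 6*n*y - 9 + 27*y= 2*n^2 + n*(-6*y - 7) + 27*y - 9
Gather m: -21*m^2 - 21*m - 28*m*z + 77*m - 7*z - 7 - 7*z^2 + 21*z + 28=-21*m^2 + m*(56 - 28*z) - 7*z^2 + 14*z + 21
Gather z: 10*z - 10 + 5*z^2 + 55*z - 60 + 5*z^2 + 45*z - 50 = 10*z^2 + 110*z - 120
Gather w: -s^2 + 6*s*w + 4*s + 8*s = -s^2 + 6*s*w + 12*s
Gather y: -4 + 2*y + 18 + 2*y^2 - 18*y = 2*y^2 - 16*y + 14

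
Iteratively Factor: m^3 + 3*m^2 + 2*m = (m)*(m^2 + 3*m + 2) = m*(m + 2)*(m + 1)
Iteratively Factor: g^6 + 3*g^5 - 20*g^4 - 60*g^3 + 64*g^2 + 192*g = (g + 2)*(g^5 + g^4 - 22*g^3 - 16*g^2 + 96*g) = (g + 2)*(g + 4)*(g^4 - 3*g^3 - 10*g^2 + 24*g) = (g - 4)*(g + 2)*(g + 4)*(g^3 + g^2 - 6*g) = (g - 4)*(g + 2)*(g + 3)*(g + 4)*(g^2 - 2*g) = (g - 4)*(g - 2)*(g + 2)*(g + 3)*(g + 4)*(g)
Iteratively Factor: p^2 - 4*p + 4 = (p - 2)*(p - 2)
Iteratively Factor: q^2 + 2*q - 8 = (q + 4)*(q - 2)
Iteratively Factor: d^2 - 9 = (d - 3)*(d + 3)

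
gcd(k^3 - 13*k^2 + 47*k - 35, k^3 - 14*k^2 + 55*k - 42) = k^2 - 8*k + 7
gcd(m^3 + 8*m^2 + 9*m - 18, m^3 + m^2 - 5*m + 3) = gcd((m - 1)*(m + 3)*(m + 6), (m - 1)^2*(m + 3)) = m^2 + 2*m - 3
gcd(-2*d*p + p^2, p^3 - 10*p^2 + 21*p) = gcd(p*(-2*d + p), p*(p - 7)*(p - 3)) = p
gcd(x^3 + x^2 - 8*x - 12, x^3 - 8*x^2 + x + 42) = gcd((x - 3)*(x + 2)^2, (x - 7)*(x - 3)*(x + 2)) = x^2 - x - 6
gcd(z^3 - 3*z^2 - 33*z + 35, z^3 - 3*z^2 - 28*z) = z - 7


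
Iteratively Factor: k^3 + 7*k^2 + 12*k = (k + 4)*(k^2 + 3*k) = (k + 3)*(k + 4)*(k)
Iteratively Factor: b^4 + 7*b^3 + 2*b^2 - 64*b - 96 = (b + 4)*(b^3 + 3*b^2 - 10*b - 24) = (b - 3)*(b + 4)*(b^2 + 6*b + 8) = (b - 3)*(b + 4)^2*(b + 2)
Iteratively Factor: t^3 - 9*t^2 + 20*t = (t - 4)*(t^2 - 5*t) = (t - 5)*(t - 4)*(t)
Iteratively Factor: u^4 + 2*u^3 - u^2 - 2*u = (u + 1)*(u^3 + u^2 - 2*u) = (u + 1)*(u + 2)*(u^2 - u) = u*(u + 1)*(u + 2)*(u - 1)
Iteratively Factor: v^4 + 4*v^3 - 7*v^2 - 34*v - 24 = (v - 3)*(v^3 + 7*v^2 + 14*v + 8) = (v - 3)*(v + 4)*(v^2 + 3*v + 2) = (v - 3)*(v + 2)*(v + 4)*(v + 1)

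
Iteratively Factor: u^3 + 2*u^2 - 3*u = (u)*(u^2 + 2*u - 3) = u*(u - 1)*(u + 3)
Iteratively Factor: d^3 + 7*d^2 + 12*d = (d + 3)*(d^2 + 4*d) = d*(d + 3)*(d + 4)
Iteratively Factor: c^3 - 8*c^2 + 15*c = (c - 5)*(c^2 - 3*c) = (c - 5)*(c - 3)*(c)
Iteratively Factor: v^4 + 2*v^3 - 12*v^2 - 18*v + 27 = (v + 3)*(v^3 - v^2 - 9*v + 9) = (v + 3)^2*(v^2 - 4*v + 3) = (v - 1)*(v + 3)^2*(v - 3)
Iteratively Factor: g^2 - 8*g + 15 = (g - 5)*(g - 3)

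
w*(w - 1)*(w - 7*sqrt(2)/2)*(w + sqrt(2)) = w^4 - 5*sqrt(2)*w^3/2 - w^3 - 7*w^2 + 5*sqrt(2)*w^2/2 + 7*w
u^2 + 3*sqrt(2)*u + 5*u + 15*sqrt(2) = (u + 5)*(u + 3*sqrt(2))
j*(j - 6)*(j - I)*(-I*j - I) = -I*j^4 - j^3 + 5*I*j^3 + 5*j^2 + 6*I*j^2 + 6*j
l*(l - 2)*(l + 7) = l^3 + 5*l^2 - 14*l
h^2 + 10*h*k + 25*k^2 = (h + 5*k)^2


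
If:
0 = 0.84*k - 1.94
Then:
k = 2.31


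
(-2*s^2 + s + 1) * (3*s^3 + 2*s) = -6*s^5 + 3*s^4 - s^3 + 2*s^2 + 2*s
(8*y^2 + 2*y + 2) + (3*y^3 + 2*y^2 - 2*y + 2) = 3*y^3 + 10*y^2 + 4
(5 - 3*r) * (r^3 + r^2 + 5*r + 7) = -3*r^4 + 2*r^3 - 10*r^2 + 4*r + 35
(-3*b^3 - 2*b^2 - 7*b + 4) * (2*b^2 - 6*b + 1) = -6*b^5 + 14*b^4 - 5*b^3 + 48*b^2 - 31*b + 4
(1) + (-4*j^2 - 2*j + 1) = -4*j^2 - 2*j + 2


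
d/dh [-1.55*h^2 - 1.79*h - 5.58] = -3.1*h - 1.79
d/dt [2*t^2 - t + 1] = 4*t - 1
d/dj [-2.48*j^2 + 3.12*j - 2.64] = 3.12 - 4.96*j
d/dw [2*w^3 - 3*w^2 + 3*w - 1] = 6*w^2 - 6*w + 3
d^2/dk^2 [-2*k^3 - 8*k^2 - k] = -12*k - 16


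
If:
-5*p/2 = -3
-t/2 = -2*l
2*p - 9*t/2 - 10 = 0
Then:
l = -19/45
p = 6/5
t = -76/45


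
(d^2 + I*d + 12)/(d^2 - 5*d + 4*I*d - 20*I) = (d - 3*I)/(d - 5)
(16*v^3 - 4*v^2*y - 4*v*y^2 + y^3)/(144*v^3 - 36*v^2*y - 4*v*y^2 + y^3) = (-4*v^2 + y^2)/(-36*v^2 + y^2)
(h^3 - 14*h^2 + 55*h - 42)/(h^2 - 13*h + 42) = h - 1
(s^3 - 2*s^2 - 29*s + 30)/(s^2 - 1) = (s^2 - s - 30)/(s + 1)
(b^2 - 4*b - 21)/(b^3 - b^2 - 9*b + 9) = (b - 7)/(b^2 - 4*b + 3)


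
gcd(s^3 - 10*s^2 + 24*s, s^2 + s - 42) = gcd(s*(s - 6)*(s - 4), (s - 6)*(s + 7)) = s - 6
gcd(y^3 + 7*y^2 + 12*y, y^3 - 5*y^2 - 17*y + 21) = y + 3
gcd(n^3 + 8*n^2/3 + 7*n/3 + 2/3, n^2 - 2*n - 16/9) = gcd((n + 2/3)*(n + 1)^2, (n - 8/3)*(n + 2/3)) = n + 2/3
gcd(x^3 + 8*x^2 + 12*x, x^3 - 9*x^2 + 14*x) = x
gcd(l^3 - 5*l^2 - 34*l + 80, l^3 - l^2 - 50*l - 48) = l - 8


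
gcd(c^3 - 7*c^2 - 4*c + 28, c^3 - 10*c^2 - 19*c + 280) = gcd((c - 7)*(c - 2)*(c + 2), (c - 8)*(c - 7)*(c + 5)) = c - 7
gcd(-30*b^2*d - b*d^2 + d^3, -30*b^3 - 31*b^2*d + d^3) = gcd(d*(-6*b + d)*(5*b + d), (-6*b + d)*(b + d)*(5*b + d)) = 30*b^2 + b*d - d^2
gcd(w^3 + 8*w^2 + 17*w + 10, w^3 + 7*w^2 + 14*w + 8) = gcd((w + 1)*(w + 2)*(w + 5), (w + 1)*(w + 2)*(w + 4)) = w^2 + 3*w + 2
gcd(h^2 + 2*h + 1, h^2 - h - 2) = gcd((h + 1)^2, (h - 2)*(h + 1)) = h + 1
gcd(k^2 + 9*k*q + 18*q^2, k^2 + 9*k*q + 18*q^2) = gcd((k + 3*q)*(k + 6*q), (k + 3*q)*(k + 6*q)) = k^2 + 9*k*q + 18*q^2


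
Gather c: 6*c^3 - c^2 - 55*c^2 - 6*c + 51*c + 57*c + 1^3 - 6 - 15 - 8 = 6*c^3 - 56*c^2 + 102*c - 28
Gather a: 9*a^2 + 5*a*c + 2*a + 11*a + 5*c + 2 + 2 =9*a^2 + a*(5*c + 13) + 5*c + 4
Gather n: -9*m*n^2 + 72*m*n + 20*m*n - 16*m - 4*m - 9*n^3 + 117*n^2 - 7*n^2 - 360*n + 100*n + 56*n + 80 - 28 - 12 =-20*m - 9*n^3 + n^2*(110 - 9*m) + n*(92*m - 204) + 40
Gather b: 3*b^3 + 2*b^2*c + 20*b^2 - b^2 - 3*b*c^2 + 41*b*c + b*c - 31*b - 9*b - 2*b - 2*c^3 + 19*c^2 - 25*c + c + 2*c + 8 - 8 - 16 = 3*b^3 + b^2*(2*c + 19) + b*(-3*c^2 + 42*c - 42) - 2*c^3 + 19*c^2 - 22*c - 16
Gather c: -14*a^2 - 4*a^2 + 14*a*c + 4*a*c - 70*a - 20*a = -18*a^2 + 18*a*c - 90*a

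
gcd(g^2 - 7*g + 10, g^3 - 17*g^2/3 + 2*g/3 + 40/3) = g^2 - 7*g + 10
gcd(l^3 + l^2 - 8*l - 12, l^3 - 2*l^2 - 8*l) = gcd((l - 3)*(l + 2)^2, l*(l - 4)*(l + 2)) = l + 2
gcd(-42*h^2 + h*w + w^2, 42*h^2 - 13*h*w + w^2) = -6*h + w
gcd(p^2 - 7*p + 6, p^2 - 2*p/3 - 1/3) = p - 1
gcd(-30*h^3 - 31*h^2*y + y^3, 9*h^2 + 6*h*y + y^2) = 1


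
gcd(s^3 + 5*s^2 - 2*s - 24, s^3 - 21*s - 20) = s + 4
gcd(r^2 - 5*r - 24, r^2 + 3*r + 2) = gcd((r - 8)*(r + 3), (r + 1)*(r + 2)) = 1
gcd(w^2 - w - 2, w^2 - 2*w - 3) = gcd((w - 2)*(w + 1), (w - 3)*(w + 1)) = w + 1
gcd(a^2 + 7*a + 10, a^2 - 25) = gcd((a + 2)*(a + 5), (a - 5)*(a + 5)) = a + 5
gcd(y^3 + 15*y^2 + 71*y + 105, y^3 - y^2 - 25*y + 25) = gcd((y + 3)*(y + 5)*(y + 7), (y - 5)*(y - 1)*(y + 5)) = y + 5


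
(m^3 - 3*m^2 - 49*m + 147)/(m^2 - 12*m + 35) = (m^2 + 4*m - 21)/(m - 5)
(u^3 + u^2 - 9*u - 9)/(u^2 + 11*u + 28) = (u^3 + u^2 - 9*u - 9)/(u^2 + 11*u + 28)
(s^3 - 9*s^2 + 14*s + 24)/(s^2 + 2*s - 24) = (s^2 - 5*s - 6)/(s + 6)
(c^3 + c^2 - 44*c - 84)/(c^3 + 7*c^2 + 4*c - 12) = (c - 7)/(c - 1)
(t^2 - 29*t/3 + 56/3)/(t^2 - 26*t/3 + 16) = (t - 7)/(t - 6)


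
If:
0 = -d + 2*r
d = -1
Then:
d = -1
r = -1/2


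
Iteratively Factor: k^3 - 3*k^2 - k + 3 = (k - 1)*(k^2 - 2*k - 3) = (k - 3)*(k - 1)*(k + 1)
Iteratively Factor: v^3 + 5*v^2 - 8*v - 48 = (v - 3)*(v^2 + 8*v + 16) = (v - 3)*(v + 4)*(v + 4)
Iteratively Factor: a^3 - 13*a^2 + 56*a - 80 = (a - 4)*(a^2 - 9*a + 20) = (a - 4)^2*(a - 5)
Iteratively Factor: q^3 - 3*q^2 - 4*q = (q + 1)*(q^2 - 4*q) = q*(q + 1)*(q - 4)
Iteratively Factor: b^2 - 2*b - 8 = (b + 2)*(b - 4)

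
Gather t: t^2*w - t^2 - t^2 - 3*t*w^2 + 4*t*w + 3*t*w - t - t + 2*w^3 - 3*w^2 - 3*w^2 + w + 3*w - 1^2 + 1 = t^2*(w - 2) + t*(-3*w^2 + 7*w - 2) + 2*w^3 - 6*w^2 + 4*w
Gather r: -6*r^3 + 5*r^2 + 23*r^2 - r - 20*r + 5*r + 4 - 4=-6*r^3 + 28*r^2 - 16*r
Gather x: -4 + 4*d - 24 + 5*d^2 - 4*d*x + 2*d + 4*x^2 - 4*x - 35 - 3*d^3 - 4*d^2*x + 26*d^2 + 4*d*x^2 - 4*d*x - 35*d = -3*d^3 + 31*d^2 - 29*d + x^2*(4*d + 4) + x*(-4*d^2 - 8*d - 4) - 63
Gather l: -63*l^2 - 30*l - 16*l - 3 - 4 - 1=-63*l^2 - 46*l - 8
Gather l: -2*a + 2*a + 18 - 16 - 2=0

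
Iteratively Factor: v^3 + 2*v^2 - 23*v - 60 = (v + 3)*(v^2 - v - 20) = (v + 3)*(v + 4)*(v - 5)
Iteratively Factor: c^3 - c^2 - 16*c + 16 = (c + 4)*(c^2 - 5*c + 4) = (c - 1)*(c + 4)*(c - 4)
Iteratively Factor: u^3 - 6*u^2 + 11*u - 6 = (u - 3)*(u^2 - 3*u + 2) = (u - 3)*(u - 1)*(u - 2)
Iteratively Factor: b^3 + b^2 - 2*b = (b)*(b^2 + b - 2) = b*(b + 2)*(b - 1)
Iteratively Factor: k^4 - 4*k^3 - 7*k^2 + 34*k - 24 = (k - 1)*(k^3 - 3*k^2 - 10*k + 24) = (k - 1)*(k + 3)*(k^2 - 6*k + 8) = (k - 4)*(k - 1)*(k + 3)*(k - 2)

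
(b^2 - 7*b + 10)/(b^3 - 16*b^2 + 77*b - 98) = (b - 5)/(b^2 - 14*b + 49)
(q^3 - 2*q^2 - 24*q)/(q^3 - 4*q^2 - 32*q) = (q - 6)/(q - 8)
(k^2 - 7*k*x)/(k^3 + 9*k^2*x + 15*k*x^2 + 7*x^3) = k*(k - 7*x)/(k^3 + 9*k^2*x + 15*k*x^2 + 7*x^3)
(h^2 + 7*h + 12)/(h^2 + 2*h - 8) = (h + 3)/(h - 2)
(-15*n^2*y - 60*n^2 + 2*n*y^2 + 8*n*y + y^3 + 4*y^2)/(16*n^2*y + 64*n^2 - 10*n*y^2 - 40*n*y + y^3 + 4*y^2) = (-15*n^2 + 2*n*y + y^2)/(16*n^2 - 10*n*y + y^2)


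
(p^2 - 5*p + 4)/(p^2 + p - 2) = (p - 4)/(p + 2)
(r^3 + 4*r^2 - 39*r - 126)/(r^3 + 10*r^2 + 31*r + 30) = (r^2 + r - 42)/(r^2 + 7*r + 10)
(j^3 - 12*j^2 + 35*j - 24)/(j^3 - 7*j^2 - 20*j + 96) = (j - 1)/(j + 4)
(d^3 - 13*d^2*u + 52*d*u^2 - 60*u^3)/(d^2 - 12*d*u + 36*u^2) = (-d^2 + 7*d*u - 10*u^2)/(-d + 6*u)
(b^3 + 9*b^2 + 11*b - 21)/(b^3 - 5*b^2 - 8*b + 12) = (b^2 + 10*b + 21)/(b^2 - 4*b - 12)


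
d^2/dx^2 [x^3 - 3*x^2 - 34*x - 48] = 6*x - 6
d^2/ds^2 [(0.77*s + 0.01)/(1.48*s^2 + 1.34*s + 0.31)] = ((0.77*s + 0.01)*(2.96*s + 1.34)*(5.92*s + 2.68) - (6.8376*s + 2.0932)*(1.48*s^2 + 1.34*s + 0.31))/(1.48*s^2 + 1.34*s + 0.31)^3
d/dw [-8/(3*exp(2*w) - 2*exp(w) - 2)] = (48*exp(w) - 16)*exp(w)/(-3*exp(2*w) + 2*exp(w) + 2)^2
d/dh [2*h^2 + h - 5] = 4*h + 1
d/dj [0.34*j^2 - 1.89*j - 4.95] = 0.68*j - 1.89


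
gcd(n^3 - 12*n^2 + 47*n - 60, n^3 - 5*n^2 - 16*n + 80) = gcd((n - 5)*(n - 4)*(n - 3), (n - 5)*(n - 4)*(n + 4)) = n^2 - 9*n + 20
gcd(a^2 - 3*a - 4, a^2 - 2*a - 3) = a + 1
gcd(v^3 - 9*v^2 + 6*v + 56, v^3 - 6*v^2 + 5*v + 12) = v - 4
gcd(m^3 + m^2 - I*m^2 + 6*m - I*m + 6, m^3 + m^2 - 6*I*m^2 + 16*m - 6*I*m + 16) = m^2 + m*(1 + 2*I) + 2*I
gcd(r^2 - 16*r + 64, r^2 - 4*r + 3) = 1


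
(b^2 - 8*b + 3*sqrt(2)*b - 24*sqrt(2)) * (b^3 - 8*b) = b^5 - 8*b^4 + 3*sqrt(2)*b^4 - 24*sqrt(2)*b^3 - 8*b^3 - 24*sqrt(2)*b^2 + 64*b^2 + 192*sqrt(2)*b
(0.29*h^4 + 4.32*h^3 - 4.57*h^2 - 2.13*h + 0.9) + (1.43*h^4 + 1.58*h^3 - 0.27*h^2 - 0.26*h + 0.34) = 1.72*h^4 + 5.9*h^3 - 4.84*h^2 - 2.39*h + 1.24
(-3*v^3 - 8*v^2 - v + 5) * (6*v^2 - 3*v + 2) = -18*v^5 - 39*v^4 + 12*v^3 + 17*v^2 - 17*v + 10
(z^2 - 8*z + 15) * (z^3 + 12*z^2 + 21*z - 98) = z^5 + 4*z^4 - 60*z^3 - 86*z^2 + 1099*z - 1470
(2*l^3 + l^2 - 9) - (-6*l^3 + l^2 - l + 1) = 8*l^3 + l - 10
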